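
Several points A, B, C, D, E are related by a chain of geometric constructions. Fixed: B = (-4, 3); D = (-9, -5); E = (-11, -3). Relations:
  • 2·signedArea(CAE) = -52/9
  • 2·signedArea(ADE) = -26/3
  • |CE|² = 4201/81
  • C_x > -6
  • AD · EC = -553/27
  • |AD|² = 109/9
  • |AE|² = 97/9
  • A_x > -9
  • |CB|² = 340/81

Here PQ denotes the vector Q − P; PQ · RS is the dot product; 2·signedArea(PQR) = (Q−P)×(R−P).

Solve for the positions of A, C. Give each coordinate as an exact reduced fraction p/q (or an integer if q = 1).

A = (-8, -5/3)
C = (-16/3, 13/9)

1. A_x = -8  [line -2·x + -2·y + -58/3 = 0 ∩ |AE|² = 97/9]
2. A_y = -5/3  [line -2·x + -2·y + -58/3 = 0 ∩ |AE|² = 97/9]
   → A = (-8, -5/3)
3. C_x = -16/3  [AD · EC = -553/27 ∩ 2·signedArea(CAE) = -52/9]
4. C_y = 13/9  [AD · EC = -553/27 ∩ 2·signedArea(CAE) = -52/9]
   → C = (-16/3, 13/9)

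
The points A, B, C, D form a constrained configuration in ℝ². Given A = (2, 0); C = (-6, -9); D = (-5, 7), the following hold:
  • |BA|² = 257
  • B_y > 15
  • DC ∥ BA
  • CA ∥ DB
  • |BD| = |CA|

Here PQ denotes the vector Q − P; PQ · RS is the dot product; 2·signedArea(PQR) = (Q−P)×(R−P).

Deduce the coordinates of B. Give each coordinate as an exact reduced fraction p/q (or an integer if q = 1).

1. B_x = 3  [DC ∥ BA ∩ CA ∥ DB]
2. B_y = 16  [DC ∥ BA ∩ CA ∥ DB]
   → B = (3, 16)

B = (3, 16)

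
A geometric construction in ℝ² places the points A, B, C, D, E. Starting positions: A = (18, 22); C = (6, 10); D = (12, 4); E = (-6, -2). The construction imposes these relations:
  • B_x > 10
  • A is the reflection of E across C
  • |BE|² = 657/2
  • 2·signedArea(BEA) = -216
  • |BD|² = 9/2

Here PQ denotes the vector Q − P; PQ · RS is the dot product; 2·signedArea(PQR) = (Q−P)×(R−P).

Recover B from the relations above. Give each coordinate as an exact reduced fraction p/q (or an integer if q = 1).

B = (21/2, 11/2)

1. B_x = 21/2  [line -24·x + 24·y + 120 = 0 ∩ |BE|² = 657/2]
2. B_y = 11/2  [line -24·x + 24·y + 120 = 0 ∩ |BE|² = 657/2]
   → B = (21/2, 11/2)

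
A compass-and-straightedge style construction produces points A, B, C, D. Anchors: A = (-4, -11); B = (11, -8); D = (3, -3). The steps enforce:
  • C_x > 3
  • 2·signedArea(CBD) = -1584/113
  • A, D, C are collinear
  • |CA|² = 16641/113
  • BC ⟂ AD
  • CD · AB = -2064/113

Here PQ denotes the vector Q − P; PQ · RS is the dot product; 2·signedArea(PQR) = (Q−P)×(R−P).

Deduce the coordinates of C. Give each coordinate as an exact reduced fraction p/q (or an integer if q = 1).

1. C_x = 451/113  [A, D, C are collinear ∩ BC ⟂ AD]
2. C_y = -211/113  [A, D, C are collinear ∩ BC ⟂ AD]
   → C = (451/113, -211/113)

C = (451/113, -211/113)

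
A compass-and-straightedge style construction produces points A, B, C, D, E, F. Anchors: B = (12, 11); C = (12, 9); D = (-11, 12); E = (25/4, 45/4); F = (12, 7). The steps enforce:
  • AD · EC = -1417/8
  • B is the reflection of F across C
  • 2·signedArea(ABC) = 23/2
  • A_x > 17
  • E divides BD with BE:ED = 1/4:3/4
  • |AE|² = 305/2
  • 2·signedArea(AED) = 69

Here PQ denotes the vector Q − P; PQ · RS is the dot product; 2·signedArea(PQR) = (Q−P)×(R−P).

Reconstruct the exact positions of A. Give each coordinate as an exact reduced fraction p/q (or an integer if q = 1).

A = (71/4, 27/4)

1. A_x = 71/4  [2·signedArea(AED) = 69 ∩ 2·signedArea(ABC) = 23/2]
2. A_y = 27/4  [2·signedArea(AED) = 69 ∩ 2·signedArea(ABC) = 23/2]
   → A = (71/4, 27/4)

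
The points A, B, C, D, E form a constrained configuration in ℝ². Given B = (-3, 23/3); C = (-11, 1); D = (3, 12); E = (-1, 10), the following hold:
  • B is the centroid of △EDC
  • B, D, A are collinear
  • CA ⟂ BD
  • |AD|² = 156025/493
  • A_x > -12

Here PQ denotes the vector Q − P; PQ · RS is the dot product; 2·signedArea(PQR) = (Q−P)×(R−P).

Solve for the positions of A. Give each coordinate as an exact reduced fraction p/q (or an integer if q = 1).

1. A_x = -5631/493  [B, D, A are collinear ∩ CA ⟂ BD]
2. A_y = 781/493  [B, D, A are collinear ∩ CA ⟂ BD]
   → A = (-5631/493, 781/493)

A = (-5631/493, 781/493)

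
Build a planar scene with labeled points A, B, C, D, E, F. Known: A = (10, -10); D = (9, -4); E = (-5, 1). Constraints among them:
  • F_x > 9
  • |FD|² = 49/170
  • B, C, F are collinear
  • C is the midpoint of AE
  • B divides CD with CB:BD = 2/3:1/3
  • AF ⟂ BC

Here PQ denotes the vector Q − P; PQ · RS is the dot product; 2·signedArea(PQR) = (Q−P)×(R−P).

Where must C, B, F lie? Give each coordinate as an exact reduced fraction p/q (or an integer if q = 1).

B = (41/6, -25/6)
C = (5/2, -9/2)
F = (1621/170, -673/170)

1. C_x = 5/2  [C is the midpoint of AE]
2. C_y = -9/2  [C is the midpoint of AE]
   → C = (5/2, -9/2)
3. B_x = 41/6  [B divides CD with CB:BD = 2/3:1/3]
4. B_y = -25/6  [B divides CD with CB:BD = 2/3:1/3]
   → B = (41/6, -25/6)
5. F_x = 1621/170  [B, C, F are collinear ∩ AF ⟂ BC]
6. F_y = -673/170  [B, C, F are collinear ∩ AF ⟂ BC]
   → F = (1621/170, -673/170)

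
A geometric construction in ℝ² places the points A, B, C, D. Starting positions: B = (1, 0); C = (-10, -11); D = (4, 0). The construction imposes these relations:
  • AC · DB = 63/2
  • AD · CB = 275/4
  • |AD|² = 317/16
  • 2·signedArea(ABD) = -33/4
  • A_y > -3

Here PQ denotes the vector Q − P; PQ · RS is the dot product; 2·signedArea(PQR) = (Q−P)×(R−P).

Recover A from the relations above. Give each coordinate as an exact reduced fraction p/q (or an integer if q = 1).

1. A_x = 1/2  [AD · CB = 275/4 ∩ 2·signedArea(ABD) = -33/4]
2. A_y = -11/4  [AD · CB = 275/4 ∩ 2·signedArea(ABD) = -33/4]
   → A = (1/2, -11/4)

A = (1/2, -11/4)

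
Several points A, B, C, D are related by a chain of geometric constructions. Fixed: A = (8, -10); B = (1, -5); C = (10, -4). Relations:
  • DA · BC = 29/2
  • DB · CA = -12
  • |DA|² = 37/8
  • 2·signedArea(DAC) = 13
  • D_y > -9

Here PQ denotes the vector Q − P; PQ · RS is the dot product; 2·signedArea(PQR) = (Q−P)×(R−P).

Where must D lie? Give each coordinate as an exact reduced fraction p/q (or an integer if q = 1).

1. D_x = 25/4  [DB · CA = -12 ∩ 2·signedArea(DAC) = 13]
2. D_y = -35/4  [DB · CA = -12 ∩ 2·signedArea(DAC) = 13]
   → D = (25/4, -35/4)

D = (25/4, -35/4)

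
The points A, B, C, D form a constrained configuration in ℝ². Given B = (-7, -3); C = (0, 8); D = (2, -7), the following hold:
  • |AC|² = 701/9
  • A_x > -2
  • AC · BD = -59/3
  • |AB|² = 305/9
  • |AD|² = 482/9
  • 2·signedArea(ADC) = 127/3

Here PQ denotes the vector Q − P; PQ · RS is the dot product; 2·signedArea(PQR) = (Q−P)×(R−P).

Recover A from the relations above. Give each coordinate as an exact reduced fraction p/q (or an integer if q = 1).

1. A_x = -5/3  [AC · BD = -59/3 ∩ 2·signedArea(ADC) = 127/3]
2. A_y = -2/3  [AC · BD = -59/3 ∩ 2·signedArea(ADC) = 127/3]
   → A = (-5/3, -2/3)

A = (-5/3, -2/3)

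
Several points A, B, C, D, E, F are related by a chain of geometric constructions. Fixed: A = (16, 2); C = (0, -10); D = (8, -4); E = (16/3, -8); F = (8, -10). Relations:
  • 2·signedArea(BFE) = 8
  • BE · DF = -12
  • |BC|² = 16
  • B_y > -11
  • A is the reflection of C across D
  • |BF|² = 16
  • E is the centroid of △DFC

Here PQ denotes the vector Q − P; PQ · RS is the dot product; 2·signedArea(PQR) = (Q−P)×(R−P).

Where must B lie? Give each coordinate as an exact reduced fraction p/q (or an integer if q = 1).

B = (4, -10)

1. B_x = 4  [2·signedArea(BFE) = 8 ∩ BE · DF = -12]
2. B_y = -10  [2·signedArea(BFE) = 8 ∩ BE · DF = -12]
   → B = (4, -10)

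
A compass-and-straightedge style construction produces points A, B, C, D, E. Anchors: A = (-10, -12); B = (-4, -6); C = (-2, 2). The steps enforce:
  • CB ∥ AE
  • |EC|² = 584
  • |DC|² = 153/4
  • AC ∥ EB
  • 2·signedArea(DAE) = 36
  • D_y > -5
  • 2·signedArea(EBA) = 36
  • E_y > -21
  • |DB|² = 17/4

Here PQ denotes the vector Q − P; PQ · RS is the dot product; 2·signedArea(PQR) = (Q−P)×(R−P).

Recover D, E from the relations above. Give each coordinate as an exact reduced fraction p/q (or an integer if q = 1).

D = (-7/2, -4)
E = (-12, -20)

1. E_x = -12  [AC ∥ EB ∩ CB ∥ AE]
2. E_y = -20  [AC ∥ EB ∩ CB ∥ AE]
   → E = (-12, -20)
3. D_x = -7/2  [line 8·x + -2·y + 20 = 0 ∩ |DB|² = 17/4]
4. D_y = -4  [line 8·x + -2·y + 20 = 0 ∩ |DB|² = 17/4]
   → D = (-7/2, -4)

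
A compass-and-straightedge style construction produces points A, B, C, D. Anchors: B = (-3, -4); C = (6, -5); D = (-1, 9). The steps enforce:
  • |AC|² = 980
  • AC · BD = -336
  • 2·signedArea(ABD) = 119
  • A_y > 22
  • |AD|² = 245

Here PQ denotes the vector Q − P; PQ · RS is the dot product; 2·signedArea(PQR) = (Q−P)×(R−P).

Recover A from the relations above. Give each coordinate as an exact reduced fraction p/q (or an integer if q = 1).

1. A_x = -8  [2·signedArea(ABD) = 119 ∩ AC · BD = -336]
2. A_y = 23  [2·signedArea(ABD) = 119 ∩ AC · BD = -336]
   → A = (-8, 23)

A = (-8, 23)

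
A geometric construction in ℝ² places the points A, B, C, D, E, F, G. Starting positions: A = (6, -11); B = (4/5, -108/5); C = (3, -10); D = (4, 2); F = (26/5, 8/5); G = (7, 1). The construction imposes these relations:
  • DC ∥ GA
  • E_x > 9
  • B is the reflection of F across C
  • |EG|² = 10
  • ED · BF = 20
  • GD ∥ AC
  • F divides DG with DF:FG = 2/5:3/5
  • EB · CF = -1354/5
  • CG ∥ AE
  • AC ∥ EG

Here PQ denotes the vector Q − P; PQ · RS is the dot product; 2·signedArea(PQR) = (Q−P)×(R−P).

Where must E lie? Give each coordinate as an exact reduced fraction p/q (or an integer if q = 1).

1. E_x = 10  [AC ∥ EG ∩ CG ∥ AE]
2. E_y = 0  [AC ∥ EG ∩ CG ∥ AE]
   → E = (10, 0)

E = (10, 0)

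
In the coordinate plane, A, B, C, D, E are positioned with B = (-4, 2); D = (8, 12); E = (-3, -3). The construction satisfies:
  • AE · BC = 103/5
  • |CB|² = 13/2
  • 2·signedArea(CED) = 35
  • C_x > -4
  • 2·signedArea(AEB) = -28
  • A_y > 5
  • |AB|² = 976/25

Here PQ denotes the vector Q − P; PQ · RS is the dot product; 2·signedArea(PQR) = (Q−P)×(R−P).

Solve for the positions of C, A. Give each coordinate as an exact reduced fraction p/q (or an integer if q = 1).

A = (4/5, 6)
C = (-7/2, -1/2)

1. A_x = 4/5  [line -5·x + -1·y + 10 = 0 ∩ |AB|² = 976/25]
2. A_y = 6  [line -5·x + -1·y + 10 = 0 ∩ |AB|² = 976/25]
   → A = (4/5, 6)
3. C_x = -7/2  [2·signedArea(CED) = 35 ∩ AE · BC = 103/5]
4. C_y = -1/2  [2·signedArea(CED) = 35 ∩ AE · BC = 103/5]
   → C = (-7/2, -1/2)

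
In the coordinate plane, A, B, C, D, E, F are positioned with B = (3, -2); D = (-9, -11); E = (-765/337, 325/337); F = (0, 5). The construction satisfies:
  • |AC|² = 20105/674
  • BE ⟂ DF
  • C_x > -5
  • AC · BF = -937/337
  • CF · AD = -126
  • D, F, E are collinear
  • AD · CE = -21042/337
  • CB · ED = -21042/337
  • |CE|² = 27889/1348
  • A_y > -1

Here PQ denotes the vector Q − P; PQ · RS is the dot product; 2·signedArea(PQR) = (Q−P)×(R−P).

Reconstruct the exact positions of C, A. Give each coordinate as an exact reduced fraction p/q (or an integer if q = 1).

1. C_x = -9/2  [line 2268/337·x + 4032/337·y + 22302/337 = 0 ∩ |CE|² = 27889/1348]
2. C_y = -3  [line 2268/337·x + 4032/337·y + 22302/337 = 0 ∩ |CE|² = 27889/1348]
   → C = (-9/2, -3)
3. A_x = 123/337  [CF · AD = -126 ∩ AC · BF = -937/337]
4. A_y = -349/674  [CF · AD = -126 ∩ AC · BF = -937/337]
   → A = (123/337, -349/674)

A = (123/337, -349/674)
C = (-9/2, -3)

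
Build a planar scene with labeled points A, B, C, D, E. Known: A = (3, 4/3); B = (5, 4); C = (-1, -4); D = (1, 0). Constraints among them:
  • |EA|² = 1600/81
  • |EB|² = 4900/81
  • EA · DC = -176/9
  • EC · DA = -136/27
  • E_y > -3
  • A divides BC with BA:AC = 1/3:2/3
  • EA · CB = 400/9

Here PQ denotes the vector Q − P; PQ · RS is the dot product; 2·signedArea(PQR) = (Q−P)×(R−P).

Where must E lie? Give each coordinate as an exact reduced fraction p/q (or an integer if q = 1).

E = (1/3, -20/9)

1. E_x = 1/3  [EA · CB = 400/9 ∩ EA · DC = -176/9]
2. E_y = -20/9  [EA · CB = 400/9 ∩ EA · DC = -176/9]
   → E = (1/3, -20/9)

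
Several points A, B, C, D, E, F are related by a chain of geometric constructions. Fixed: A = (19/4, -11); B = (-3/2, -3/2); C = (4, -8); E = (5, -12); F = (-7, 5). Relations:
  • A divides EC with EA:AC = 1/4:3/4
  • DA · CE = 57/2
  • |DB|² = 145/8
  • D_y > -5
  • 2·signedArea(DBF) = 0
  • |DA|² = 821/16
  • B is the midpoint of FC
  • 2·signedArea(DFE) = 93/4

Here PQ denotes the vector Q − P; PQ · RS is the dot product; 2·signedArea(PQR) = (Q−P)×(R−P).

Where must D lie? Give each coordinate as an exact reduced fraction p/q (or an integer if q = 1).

1. D_x = 5/4  [2·signedArea(DBF) = 0 ∩ 2·signedArea(DFE) = 93/4]
2. D_y = -19/4  [2·signedArea(DBF) = 0 ∩ 2·signedArea(DFE) = 93/4]
   → D = (5/4, -19/4)

D = (5/4, -19/4)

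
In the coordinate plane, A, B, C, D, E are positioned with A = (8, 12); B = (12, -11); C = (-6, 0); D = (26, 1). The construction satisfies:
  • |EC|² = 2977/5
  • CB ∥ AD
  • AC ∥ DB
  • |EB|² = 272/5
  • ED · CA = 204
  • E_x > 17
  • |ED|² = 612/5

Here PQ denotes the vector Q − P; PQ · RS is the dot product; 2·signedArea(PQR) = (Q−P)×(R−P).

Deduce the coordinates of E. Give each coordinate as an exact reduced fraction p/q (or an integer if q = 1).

E = (88/5, -31/5)

1. E_x = 88/5  [line -14·x + -12·y + 172 = 0 ∩ |EB|² = 272/5]
2. E_y = -31/5  [line -14·x + -12·y + 172 = 0 ∩ |EB|² = 272/5]
   → E = (88/5, -31/5)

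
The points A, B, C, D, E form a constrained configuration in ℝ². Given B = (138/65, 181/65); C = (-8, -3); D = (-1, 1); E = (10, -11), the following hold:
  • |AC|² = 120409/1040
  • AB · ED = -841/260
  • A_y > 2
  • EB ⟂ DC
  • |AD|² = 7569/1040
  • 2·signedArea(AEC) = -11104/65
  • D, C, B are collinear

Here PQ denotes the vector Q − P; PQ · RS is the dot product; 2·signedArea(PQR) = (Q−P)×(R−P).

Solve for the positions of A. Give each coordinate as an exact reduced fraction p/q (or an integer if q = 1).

1. A_x = 349/260  [2·signedArea(AEC) = -11104/65 ∩ AB · ED = -841/260]
2. A_y = 152/65  [2·signedArea(AEC) = -11104/65 ∩ AB · ED = -841/260]
   → A = (349/260, 152/65)

A = (349/260, 152/65)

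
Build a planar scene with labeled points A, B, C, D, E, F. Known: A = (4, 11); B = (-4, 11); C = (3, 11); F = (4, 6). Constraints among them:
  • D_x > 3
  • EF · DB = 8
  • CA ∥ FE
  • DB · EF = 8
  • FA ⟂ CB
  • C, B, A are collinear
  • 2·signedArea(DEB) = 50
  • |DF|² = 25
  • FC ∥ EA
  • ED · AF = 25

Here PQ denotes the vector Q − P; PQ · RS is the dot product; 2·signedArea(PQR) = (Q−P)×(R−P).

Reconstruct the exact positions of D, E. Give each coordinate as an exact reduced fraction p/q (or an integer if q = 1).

1. E_x = 5  [FC ∥ EA ∩ CA ∥ FE]
2. E_y = 6  [FC ∥ EA ∩ CA ∥ FE]
   → E = (5, 6)
3. D_x = 4  [DB · EF = 8 ∩ 2·signedArea(DEB) = 50]
4. D_y = 1  [DB · EF = 8 ∩ 2·signedArea(DEB) = 50]
   → D = (4, 1)

D = (4, 1)
E = (5, 6)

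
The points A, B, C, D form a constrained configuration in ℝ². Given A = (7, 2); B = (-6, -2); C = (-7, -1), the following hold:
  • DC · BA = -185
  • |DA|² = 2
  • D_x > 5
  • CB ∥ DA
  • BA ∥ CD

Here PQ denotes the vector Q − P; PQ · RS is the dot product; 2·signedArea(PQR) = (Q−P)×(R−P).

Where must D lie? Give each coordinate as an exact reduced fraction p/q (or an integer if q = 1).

D = (6, 3)

1. D_x = 6  [CB ∥ DA ∩ BA ∥ CD]
2. D_y = 3  [CB ∥ DA ∩ BA ∥ CD]
   → D = (6, 3)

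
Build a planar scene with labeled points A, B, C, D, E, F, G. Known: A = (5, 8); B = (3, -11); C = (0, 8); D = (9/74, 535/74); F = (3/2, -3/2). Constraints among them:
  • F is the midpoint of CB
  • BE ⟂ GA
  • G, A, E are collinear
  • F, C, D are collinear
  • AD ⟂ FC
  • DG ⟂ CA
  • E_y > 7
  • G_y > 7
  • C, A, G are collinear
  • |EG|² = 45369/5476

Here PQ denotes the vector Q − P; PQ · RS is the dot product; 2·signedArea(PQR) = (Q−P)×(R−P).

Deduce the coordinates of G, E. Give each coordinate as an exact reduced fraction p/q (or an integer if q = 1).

E = (3, 8)
G = (9/74, 8)

1. G_x = 9/74  [C, A, G are collinear ∩ DG ⟂ CA]
2. G_y = 8  [C, A, G are collinear ∩ DG ⟂ CA]
   → G = (9/74, 8)
3. E_x = 3  [G, A, E are collinear ∩ BE ⟂ GA]
4. E_y = 8  [G, A, E are collinear ∩ BE ⟂ GA]
   → E = (3, 8)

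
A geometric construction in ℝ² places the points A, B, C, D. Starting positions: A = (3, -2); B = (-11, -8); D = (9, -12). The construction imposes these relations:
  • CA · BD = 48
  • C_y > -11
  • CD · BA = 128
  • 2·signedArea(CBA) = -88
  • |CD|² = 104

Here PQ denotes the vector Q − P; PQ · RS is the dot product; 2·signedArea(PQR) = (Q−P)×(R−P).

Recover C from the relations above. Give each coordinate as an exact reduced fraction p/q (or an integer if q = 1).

1. C_x = -1  [CA · BD = 48 ∩ 2·signedArea(CBA) = -88]
2. C_y = -10  [CA · BD = 48 ∩ 2·signedArea(CBA) = -88]
   → C = (-1, -10)

C = (-1, -10)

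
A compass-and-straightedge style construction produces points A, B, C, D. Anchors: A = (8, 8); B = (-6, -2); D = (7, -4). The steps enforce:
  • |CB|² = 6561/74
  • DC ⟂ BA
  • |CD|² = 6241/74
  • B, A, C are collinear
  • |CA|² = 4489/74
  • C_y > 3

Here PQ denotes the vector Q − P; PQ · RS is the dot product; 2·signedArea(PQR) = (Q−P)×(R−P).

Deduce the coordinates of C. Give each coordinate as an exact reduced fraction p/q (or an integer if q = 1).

C = (123/74, 257/74)

1. C_x = 123/74  [B, A, C are collinear ∩ DC ⟂ BA]
2. C_y = 257/74  [B, A, C are collinear ∩ DC ⟂ BA]
   → C = (123/74, 257/74)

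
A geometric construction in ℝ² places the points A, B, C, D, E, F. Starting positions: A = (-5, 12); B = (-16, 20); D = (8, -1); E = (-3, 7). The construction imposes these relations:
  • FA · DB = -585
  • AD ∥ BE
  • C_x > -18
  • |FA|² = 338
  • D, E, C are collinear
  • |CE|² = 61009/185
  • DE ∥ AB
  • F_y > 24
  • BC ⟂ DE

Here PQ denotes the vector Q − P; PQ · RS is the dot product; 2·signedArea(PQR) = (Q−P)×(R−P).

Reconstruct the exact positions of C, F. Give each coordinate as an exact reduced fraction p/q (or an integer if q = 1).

1. C_x = -3272/185  [D, E, C are collinear ∩ BC ⟂ DE]
2. C_y = 3271/185  [D, E, C are collinear ∩ BC ⟂ DE]
   → C = (-3272/185, 3271/185)
3. F_x = -18  [line 24·x + -21·y + 957 = 0 ∩ |FA|² = 338]
4. F_y = 25  [line 24·x + -21·y + 957 = 0 ∩ |FA|² = 338]
   → F = (-18, 25)

C = (-3272/185, 3271/185)
F = (-18, 25)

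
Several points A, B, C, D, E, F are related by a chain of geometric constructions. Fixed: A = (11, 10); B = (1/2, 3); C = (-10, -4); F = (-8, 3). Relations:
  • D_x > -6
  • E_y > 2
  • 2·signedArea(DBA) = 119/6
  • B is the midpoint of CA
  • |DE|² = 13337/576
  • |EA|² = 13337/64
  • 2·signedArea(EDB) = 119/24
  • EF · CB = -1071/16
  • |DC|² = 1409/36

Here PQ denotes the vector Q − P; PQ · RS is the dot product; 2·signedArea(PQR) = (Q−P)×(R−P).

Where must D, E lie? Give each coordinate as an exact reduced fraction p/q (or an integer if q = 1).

1. D_x = -35/6  [line -7·x + 21/2·y + -287/6 = 0 ∩ |DC|² = 1409/36]
2. D_y = 2/3  [line -7·x + 21/2·y + -287/6 = 0 ∩ |DC|² = 1409/36]
   → D = (-35/6, 2/3)
3. E_x = -13/8  [EF · CB = -1071/16 ∩ 2·signedArea(EDB) = 119/24]
4. E_y = 3  [EF · CB = -1071/16 ∩ 2·signedArea(EDB) = 119/24]
   → E = (-13/8, 3)

D = (-35/6, 2/3)
E = (-13/8, 3)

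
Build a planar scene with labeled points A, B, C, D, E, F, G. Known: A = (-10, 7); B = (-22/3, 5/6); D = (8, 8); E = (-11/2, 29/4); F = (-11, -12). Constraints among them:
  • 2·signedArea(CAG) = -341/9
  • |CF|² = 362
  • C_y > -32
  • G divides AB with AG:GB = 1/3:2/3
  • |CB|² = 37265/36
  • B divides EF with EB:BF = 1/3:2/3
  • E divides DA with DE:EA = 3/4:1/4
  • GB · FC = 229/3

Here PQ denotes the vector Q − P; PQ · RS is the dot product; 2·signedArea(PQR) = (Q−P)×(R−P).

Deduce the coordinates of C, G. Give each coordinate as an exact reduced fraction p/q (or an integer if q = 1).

C = (-12, -31)
G = (-82/9, 89/18)

1. G_x = -82/9  [G divides AB with AG:GB = 1/3:2/3]
2. G_y = 89/18  [G divides AB with AG:GB = 1/3:2/3]
   → G = (-82/9, 89/18)
3. C_x = -12  [2·signedArea(CAG) = -341/9 ∩ GB · FC = 229/3]
4. C_y = -31  [2·signedArea(CAG) = -341/9 ∩ GB · FC = 229/3]
   → C = (-12, -31)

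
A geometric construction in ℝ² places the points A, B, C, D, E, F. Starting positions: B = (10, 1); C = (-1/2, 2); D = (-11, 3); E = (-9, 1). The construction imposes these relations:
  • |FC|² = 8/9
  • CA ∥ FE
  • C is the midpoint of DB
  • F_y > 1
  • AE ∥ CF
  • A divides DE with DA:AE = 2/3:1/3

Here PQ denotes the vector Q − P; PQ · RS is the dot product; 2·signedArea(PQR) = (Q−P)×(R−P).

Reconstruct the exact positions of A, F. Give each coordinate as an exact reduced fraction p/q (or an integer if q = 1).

A = (-29/3, 5/3)
F = (1/6, 4/3)

1. A_x = -29/3  [A divides DE with DA:AE = 2/3:1/3]
2. A_y = 5/3  [A divides DE with DA:AE = 2/3:1/3]
   → A = (-29/3, 5/3)
3. F_x = 1/6  [CA ∥ FE ∩ AE ∥ CF]
4. F_y = 4/3  [CA ∥ FE ∩ AE ∥ CF]
   → F = (1/6, 4/3)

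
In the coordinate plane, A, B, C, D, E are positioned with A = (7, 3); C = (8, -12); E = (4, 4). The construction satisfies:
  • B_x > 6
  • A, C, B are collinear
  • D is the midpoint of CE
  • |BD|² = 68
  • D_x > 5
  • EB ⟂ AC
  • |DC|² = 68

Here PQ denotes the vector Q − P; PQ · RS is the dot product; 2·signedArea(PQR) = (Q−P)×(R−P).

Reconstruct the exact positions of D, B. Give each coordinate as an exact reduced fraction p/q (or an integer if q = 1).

B = (782/113, 474/113)
D = (6, -4)

1. D_x = 6  [D is the midpoint of CE]
2. D_y = -4  [D is the midpoint of CE]
   → D = (6, -4)
3. B_x = 782/113  [A, C, B are collinear ∩ EB ⟂ AC]
4. B_y = 474/113  [A, C, B are collinear ∩ EB ⟂ AC]
   → B = (782/113, 474/113)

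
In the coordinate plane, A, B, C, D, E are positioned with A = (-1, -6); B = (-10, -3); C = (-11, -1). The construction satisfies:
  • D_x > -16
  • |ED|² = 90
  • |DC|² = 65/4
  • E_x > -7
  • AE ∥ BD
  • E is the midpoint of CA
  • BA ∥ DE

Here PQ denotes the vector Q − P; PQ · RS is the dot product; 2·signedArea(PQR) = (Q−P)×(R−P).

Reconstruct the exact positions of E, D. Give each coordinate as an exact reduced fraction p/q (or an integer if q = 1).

D = (-15, -1/2)
E = (-6, -7/2)

1. E_x = -6  [E is the midpoint of CA]
2. E_y = -7/2  [E is the midpoint of CA]
   → E = (-6, -7/2)
3. D_x = -15  [BA ∥ DE ∩ AE ∥ BD]
4. D_y = -1/2  [BA ∥ DE ∩ AE ∥ BD]
   → D = (-15, -1/2)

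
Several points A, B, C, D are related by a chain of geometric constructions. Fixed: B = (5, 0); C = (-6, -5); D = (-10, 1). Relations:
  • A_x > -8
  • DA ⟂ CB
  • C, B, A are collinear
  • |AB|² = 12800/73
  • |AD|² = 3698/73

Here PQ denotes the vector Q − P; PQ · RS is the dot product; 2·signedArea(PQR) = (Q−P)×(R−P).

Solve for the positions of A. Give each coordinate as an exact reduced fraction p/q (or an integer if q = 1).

A = (-515/73, -400/73)

1. A_x = -515/73  [C, B, A are collinear ∩ DA ⟂ CB]
2. A_y = -400/73  [C, B, A are collinear ∩ DA ⟂ CB]
   → A = (-515/73, -400/73)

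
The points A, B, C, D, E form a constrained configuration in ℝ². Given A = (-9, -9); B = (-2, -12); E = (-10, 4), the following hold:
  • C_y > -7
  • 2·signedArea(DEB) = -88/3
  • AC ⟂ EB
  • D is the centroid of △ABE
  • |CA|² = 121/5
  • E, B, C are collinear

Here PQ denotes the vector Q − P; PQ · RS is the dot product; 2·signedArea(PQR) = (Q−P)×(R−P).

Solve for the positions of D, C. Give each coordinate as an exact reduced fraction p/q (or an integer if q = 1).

C = (-23/5, -34/5)
D = (-7, -17/3)

1. D_x = -7  [D is the centroid of △ABE]
2. D_y = -17/3  [D is the centroid of △ABE]
   → D = (-7, -17/3)
3. C_x = -23/5  [E, B, C are collinear ∩ AC ⟂ EB]
4. C_y = -34/5  [E, B, C are collinear ∩ AC ⟂ EB]
   → C = (-23/5, -34/5)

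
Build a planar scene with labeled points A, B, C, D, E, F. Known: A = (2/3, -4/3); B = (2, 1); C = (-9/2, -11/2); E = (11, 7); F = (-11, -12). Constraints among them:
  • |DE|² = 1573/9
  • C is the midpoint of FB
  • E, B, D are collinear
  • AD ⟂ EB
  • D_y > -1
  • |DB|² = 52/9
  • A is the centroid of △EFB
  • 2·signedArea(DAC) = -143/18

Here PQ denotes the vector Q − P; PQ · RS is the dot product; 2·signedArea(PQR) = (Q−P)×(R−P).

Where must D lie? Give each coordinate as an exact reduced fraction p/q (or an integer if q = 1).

D = (0, -1/3)

1. D_x = 0  [E, B, D are collinear ∩ AD ⟂ EB]
2. D_y = -1/3  [E, B, D are collinear ∩ AD ⟂ EB]
   → D = (0, -1/3)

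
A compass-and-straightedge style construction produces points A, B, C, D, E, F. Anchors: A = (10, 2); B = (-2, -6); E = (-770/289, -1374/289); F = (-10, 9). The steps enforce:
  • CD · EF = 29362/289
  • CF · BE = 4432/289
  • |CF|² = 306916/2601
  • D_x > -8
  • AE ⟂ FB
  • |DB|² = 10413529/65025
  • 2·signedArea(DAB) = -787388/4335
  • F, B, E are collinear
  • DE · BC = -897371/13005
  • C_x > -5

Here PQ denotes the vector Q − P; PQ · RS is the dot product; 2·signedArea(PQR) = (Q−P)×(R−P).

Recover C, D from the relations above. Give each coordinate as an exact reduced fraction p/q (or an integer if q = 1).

C = (-4238/867, -169/289)
D = (-34486/4335, 1493/289)

1. C_x = -4238/867  [line 192/289·x + -360/289·y + 728/289 = 0 ∩ |CF|² = 306916/2601]
2. C_y = -169/289  [line 192/289·x + -360/289·y + 728/289 = 0 ∩ |CF|² = 306916/2601]
   → C = (-4238/867, -169/289)
3. D_x = -34486/4335  [2·signedArea(DAB) = -787388/4335 ∩ DE · BC = -897371/13005]
4. D_y = 1493/289  [2·signedArea(DAB) = -787388/4335 ∩ DE · BC = -897371/13005]
   → D = (-34486/4335, 1493/289)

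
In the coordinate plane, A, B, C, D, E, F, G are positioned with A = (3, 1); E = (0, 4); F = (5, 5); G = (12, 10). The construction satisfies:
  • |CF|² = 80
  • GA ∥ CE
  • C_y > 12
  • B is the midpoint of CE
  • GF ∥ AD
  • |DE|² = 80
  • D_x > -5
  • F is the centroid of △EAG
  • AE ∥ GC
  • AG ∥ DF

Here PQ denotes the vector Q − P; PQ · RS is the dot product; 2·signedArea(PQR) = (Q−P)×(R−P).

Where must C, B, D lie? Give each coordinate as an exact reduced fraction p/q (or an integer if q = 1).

B = (9/2, 17/2)
C = (9, 13)
D = (-4, -4)

1. C_x = 9  [GA ∥ CE ∩ AE ∥ GC]
2. C_y = 13  [GA ∥ CE ∩ AE ∥ GC]
   → C = (9, 13)
3. B_x = 9/2  [B is the midpoint of CE]
4. B_y = 17/2  [B is the midpoint of CE]
   → B = (9/2, 17/2)
5. D_x = -4  [AG ∥ DF ∩ GF ∥ AD]
6. D_y = -4  [AG ∥ DF ∩ GF ∥ AD]
   → D = (-4, -4)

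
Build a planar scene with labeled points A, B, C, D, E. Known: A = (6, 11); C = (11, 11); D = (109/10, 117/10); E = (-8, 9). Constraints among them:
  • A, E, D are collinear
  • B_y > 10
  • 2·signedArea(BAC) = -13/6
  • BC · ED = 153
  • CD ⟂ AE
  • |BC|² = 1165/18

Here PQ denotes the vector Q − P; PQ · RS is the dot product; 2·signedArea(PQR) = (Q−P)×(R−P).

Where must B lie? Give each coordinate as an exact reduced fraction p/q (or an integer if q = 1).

B = (89/30, 317/30)

1. B_x = 89/30  [2·signedArea(BAC) = -13/6 ∩ BC · ED = 153]
2. B_y = 317/30  [2·signedArea(BAC) = -13/6 ∩ BC · ED = 153]
   → B = (89/30, 317/30)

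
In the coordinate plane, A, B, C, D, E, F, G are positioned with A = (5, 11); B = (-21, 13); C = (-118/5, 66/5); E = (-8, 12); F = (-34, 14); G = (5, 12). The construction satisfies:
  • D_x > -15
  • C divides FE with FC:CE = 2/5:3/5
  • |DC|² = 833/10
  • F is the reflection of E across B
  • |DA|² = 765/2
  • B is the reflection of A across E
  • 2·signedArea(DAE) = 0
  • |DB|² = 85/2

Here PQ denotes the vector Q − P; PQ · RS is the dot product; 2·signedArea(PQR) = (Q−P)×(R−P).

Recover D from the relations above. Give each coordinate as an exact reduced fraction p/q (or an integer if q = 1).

1. D_x = -29/2  [line -1·x + -13·y + 148 = 0 ∩ |DC|² = 833/10]
2. D_y = 25/2  [line -1·x + -13·y + 148 = 0 ∩ |DC|² = 833/10]
   → D = (-29/2, 25/2)

D = (-29/2, 25/2)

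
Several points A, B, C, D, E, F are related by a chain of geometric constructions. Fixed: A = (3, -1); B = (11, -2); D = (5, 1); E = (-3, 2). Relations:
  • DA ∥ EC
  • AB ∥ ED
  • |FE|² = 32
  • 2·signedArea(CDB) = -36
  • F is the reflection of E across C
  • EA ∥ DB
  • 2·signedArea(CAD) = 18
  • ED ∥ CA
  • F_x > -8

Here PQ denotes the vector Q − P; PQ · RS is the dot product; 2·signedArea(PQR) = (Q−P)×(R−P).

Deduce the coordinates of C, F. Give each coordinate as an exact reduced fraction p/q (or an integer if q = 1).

1. C_x = -5  [ED ∥ CA ∩ DA ∥ EC]
2. C_y = 0  [ED ∥ CA ∩ DA ∥ EC]
   → C = (-5, 0)
3. F_x = -7  [F is the reflection of E across C]
4. F_y = -2  [F is the reflection of E across C]
   → F = (-7, -2)

C = (-5, 0)
F = (-7, -2)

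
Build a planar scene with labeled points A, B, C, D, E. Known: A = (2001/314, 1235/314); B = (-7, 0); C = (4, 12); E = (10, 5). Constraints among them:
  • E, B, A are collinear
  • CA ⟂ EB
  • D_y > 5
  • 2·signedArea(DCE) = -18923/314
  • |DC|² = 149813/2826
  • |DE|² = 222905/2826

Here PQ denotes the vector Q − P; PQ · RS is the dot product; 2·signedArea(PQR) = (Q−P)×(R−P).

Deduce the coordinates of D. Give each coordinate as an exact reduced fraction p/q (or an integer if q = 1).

D = (353/314, 5003/942)

1. D_x = 353/314  [line 7·x + 6·y + -12477/314 = 0 ∩ |DE|² = 222905/2826]
2. D_y = 5003/942  [line 7·x + 6·y + -12477/314 = 0 ∩ |DE|² = 222905/2826]
   → D = (353/314, 5003/942)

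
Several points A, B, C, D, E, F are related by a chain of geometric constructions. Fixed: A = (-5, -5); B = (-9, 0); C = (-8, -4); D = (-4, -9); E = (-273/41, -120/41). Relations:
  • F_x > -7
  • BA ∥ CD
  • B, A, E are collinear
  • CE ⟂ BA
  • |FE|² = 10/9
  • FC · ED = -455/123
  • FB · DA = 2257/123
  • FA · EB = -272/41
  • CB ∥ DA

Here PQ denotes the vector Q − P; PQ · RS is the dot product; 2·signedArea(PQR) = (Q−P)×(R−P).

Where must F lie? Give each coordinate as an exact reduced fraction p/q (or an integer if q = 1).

1. F_x = -806/123  [FA · EB = -272/41 ∩ FC · ED = -455/123]
2. F_y = -163/41  [FA · EB = -272/41 ∩ FC · ED = -455/123]
   → F = (-806/123, -163/41)

F = (-806/123, -163/41)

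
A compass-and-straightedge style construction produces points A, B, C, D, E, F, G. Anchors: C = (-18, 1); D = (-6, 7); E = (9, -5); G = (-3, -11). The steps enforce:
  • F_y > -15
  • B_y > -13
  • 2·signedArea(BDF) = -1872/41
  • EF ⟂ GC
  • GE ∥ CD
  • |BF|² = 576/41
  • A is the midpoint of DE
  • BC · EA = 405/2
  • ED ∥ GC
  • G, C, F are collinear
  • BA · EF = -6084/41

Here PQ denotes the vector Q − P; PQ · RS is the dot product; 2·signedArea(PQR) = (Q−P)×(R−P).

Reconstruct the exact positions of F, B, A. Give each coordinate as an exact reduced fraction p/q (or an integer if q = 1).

A = (3/2, 1)
B = (-63/41, -499/41)
F = (57/41, -595/41)

1. F_x = 57/41  [G, C, F are collinear ∩ EF ⟂ GC]
2. F_y = -595/41  [G, C, F are collinear ∩ EF ⟂ GC]
   → F = (57/41, -595/41)
3. B_x = -63/41  [line 882/41·x + 303/41·y + 123 = 0 ∩ |BF|² = 576/41]
4. B_y = -499/41  [line 882/41·x + 303/41·y + 123 = 0 ∩ |BF|² = 576/41]
   → B = (-63/41, -499/41)
5. A_x = 3/2  [A is the midpoint of DE]
6. A_y = 1  [A is the midpoint of DE]
   → A = (3/2, 1)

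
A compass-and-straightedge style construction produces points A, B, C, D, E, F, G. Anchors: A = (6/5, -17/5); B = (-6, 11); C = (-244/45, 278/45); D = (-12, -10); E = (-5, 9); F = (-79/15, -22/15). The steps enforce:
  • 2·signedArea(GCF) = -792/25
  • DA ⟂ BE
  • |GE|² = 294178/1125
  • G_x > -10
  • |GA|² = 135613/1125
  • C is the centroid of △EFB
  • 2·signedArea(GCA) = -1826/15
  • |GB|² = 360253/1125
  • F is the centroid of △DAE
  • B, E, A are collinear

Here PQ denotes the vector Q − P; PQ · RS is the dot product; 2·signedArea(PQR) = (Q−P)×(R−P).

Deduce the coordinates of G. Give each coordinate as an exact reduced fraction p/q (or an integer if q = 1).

G = (-698/75, -494/75)

1. G_x = -698/75  [2·signedArea(GCA) = -1826/15 ∩ 2·signedArea(GCF) = -792/25]
2. G_y = -494/75  [2·signedArea(GCA) = -1826/15 ∩ 2·signedArea(GCF) = -792/25]
   → G = (-698/75, -494/75)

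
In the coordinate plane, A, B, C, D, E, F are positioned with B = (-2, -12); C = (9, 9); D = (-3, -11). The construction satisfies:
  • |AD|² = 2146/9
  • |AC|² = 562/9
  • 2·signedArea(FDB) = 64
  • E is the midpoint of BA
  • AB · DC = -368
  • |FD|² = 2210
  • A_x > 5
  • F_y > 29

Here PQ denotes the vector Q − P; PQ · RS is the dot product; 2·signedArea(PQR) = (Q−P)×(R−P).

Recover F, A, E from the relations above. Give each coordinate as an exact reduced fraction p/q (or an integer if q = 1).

1. F_x = 20  [line 1·x + 1·y + -50 = 0 ∩ |FD|² = 2210]
2. F_y = 30  [line 1·x + 1·y + -50 = 0 ∩ |FD|² = 2210]
   → F = (20, 30)
3. A_x = 16/3  [line -12·x + -20·y + 104 = 0 ∩ |AD|² = 2146/9]
4. A_y = 2  [line -12·x + -20·y + 104 = 0 ∩ |AD|² = 2146/9]
   → A = (16/3, 2)
5. E_x = 5/3  [E is the midpoint of BA]
6. E_y = -5  [E is the midpoint of BA]
   → E = (5/3, -5)

A = (16/3, 2)
E = (5/3, -5)
F = (20, 30)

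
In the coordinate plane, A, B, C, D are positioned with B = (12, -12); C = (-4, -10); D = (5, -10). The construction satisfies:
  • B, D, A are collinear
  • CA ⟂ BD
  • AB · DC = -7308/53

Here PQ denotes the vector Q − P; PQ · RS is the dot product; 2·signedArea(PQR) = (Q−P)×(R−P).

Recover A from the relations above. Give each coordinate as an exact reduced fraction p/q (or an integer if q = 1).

A = (-176/53, -404/53)

1. A_x = -176/53  [B, D, A are collinear ∩ CA ⟂ BD]
2. A_y = -404/53  [B, D, A are collinear ∩ CA ⟂ BD]
   → A = (-176/53, -404/53)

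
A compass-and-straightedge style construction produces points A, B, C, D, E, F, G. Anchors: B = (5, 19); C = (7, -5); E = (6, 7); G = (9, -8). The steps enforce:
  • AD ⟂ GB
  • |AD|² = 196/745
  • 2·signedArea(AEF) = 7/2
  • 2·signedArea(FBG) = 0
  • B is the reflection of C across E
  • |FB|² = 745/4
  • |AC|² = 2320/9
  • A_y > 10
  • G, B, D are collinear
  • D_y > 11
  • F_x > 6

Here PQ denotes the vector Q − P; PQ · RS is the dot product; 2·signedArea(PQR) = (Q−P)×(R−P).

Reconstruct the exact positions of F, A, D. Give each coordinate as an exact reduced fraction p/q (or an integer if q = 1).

1. F_x = 7  [line 27·x + 4·y + -211 = 0 ∩ |FB|² = 745/4]
2. F_y = 11/2  [line 27·x + 4·y + -211 = 0 ∩ |FB|² = 745/4]
   → F = (7, 11/2)
3. A_x = 17/3  [line 3/2·x + 1·y + -39/2 = 0 ∩ |AC|² = 2320/9]
4. A_y = 11  [line 3/2·x + 1·y + -39/2 = 0 ∩ |AC|² = 2320/9]
   → A = (17/3, 11)
5. D_x = 13799/2235  [G, B, D are collinear ∩ AD ⟂ GB]
6. D_y = 8251/745  [G, B, D are collinear ∩ AD ⟂ GB]
   → D = (13799/2235, 8251/745)

A = (17/3, 11)
D = (13799/2235, 8251/745)
F = (7, 11/2)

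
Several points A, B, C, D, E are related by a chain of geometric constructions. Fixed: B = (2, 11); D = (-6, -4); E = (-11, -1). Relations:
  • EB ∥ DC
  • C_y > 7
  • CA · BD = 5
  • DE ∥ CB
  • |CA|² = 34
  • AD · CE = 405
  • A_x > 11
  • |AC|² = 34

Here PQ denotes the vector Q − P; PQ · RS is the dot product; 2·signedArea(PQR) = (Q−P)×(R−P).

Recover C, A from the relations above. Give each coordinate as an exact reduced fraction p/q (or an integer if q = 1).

A = (12, 5)
C = (7, 8)

1. C_x = 7  [DE ∥ CB ∩ EB ∥ DC]
2. C_y = 8  [DE ∥ CB ∩ EB ∥ DC]
   → C = (7, 8)
3. A_x = 12  [AD · CE = 405 ∩ CA · BD = 5]
4. A_y = 5  [AD · CE = 405 ∩ CA · BD = 5]
   → A = (12, 5)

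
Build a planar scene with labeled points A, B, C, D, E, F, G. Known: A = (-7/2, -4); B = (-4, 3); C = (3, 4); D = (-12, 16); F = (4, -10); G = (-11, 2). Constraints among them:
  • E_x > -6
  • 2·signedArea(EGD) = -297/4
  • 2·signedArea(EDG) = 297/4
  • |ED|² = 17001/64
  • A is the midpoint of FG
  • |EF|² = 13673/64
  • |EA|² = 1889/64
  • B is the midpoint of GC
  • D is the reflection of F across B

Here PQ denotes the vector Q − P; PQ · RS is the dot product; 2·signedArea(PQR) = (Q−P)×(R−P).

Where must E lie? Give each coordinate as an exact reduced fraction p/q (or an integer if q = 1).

1. E_x = -45/8  [line -14·x + -1·y + -311/4 = 0 ∩ |ED|² = 17001/64]
2. E_y = 1  [line -14·x + -1·y + -311/4 = 0 ∩ |ED|² = 17001/64]
   → E = (-45/8, 1)

E = (-45/8, 1)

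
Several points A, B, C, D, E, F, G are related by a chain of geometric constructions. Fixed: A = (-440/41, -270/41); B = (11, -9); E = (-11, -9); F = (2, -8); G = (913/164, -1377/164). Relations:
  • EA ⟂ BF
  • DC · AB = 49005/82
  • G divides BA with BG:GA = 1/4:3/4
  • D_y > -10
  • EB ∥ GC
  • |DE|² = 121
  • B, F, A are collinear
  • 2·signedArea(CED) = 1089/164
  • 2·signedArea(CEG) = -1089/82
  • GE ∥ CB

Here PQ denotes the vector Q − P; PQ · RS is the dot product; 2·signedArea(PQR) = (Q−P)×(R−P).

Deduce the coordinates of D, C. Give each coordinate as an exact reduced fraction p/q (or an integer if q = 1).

C = (4521/164, -1377/164)
D = (0, -9)

1. C_x = 4521/164  [GE ∥ CB ∩ EB ∥ GC]
2. C_y = -1377/164  [GE ∥ CB ∩ EB ∥ GC]
   → C = (4521/164, -1377/164)
3. D_x = 0  [DC · AB = 49005/82 ∩ 2·signedArea(CED) = 1089/164]
4. D_y = -9  [DC · AB = 49005/82 ∩ 2·signedArea(CED) = 1089/164]
   → D = (0, -9)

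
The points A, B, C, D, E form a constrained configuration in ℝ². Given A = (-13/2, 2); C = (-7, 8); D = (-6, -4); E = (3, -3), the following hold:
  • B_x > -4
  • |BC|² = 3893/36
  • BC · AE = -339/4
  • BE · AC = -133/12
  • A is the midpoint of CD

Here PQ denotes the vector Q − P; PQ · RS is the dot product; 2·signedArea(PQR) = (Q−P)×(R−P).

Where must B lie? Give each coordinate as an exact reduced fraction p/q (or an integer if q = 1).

B = (-19/6, -5/3)

1. B_x = -19/6  [BC · AE = -339/4 ∩ BE · AC = -133/12]
2. B_y = -5/3  [BC · AE = -339/4 ∩ BE · AC = -133/12]
   → B = (-19/6, -5/3)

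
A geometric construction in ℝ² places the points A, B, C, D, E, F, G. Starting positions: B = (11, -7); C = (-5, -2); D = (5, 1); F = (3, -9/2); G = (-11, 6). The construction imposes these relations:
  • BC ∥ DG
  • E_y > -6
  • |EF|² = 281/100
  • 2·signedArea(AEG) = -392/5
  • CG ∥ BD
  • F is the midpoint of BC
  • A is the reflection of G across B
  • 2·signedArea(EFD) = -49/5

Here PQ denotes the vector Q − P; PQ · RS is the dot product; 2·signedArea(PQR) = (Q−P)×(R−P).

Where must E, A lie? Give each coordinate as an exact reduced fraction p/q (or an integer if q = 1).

A = (33, -20)
E = (23/5, -5)

1. A_x = 33  [A is the reflection of G across B]
2. A_y = -20  [A is the reflection of G across B]
   → A = (33, -20)
3. E_x = 23/5  [2·signedArea(EFD) = -49/5 ∩ 2·signedArea(AEG) = -392/5]
4. E_y = -5  [2·signedArea(EFD) = -49/5 ∩ 2·signedArea(AEG) = -392/5]
   → E = (23/5, -5)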